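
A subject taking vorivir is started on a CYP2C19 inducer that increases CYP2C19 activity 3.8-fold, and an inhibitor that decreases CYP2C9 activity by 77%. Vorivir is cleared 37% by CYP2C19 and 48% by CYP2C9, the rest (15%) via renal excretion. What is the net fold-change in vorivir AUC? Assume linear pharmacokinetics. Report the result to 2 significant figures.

0.60

CYP2C19: 0.37 × 3.8 = 1.406
CYP2C9: 0.48 × 0.23 = 0.1104
Other: 0.15 (unchanged)
New clearance relative to baseline: 1.406 + 0.1104 + 0.15 = 1.6664.
Net AUC ratio = 1 / 1.6664 = 0.60.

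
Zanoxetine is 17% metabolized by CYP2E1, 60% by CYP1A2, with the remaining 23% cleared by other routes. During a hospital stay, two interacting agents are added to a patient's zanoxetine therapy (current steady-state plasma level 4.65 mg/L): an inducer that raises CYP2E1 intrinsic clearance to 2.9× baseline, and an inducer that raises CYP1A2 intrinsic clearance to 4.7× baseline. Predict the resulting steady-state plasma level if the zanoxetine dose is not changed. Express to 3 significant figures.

The CYP2E1 pathway (17% of clearance) is boosted to 2.9× activity: 0.17 × 2.9 = 0.493.
The CYP1A2 pathway (60% of clearance) is boosted to 4.7× activity: 0.6 × 4.7 = 2.82.
Non-CYP routes (23%) are unchanged.
New clearance relative to baseline: 0.493 + 2.82 + 0.23 = 3.543.
New steady-state plasma level = 4.65 / 3.543 = 1.31 mg/L (concentration scales inversely with clearance).

1.31 mg/L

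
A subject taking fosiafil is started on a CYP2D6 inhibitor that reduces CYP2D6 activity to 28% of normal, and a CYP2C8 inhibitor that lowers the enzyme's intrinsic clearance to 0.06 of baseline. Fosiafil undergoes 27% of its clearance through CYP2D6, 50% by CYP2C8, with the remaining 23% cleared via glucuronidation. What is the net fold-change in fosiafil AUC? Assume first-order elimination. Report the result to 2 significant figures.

CYP2D6: 0.27 × 0.28 = 0.0756
CYP2C8: 0.5 × 0.06 = 0.03
Other: 0.23 (unchanged)
New clearance relative to baseline: 0.0756 + 0.03 + 0.23 = 0.3356.
Because AUC varies inversely with clearance, the combined effect is 1 / 0.3356 = 3.0.

3.0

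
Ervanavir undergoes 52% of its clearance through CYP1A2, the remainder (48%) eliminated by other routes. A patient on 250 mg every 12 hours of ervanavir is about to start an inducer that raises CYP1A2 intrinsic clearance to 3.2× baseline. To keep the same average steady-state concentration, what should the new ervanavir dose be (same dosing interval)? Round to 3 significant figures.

536 mg

The CYP1A2 pathway (52% of clearance) rises to 3.2× activity: 0.52 × 3.2 = 1.664.
The remaining 48% of clearance is unaffected.
New clearance relative to baseline: 1.664 + 0.48 = 2.144.
To maintain the same steady-state level, dose must scale with clearance: new dose = 250 × 2.144 = 536 mg.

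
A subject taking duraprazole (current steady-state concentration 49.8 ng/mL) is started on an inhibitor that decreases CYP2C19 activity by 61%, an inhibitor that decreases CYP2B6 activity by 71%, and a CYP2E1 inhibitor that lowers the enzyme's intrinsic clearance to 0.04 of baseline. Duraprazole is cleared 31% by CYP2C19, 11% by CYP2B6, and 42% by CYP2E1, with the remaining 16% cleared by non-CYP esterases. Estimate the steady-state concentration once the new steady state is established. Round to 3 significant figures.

CYP2C19: 0.31 × 0.39 = 0.1209
CYP2B6: 0.11 × 0.29 = 0.0319
CYP2E1: 0.42 × 0.04 = 0.0168
Other: 0.16 (unchanged)
CL_new/CL_old = 0.1209 + 0.0319 + 0.0168 + 0.16 = 0.3296.
New steady-state concentration = 49.8 / 0.3296 = 151 ng/mL (concentration scales inversely with clearance).

151 ng/mL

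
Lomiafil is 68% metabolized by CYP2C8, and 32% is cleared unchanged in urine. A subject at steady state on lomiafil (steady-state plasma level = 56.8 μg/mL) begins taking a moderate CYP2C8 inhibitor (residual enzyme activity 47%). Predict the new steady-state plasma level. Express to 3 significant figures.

88.8 μg/mL

The CYP2C8 pathway (68% of clearance) falls to 0.47× activity: 0.68 × 0.47 = 0.3196.
The remaining 32% of clearance is unaffected.
New clearance relative to baseline: 0.3196 + 0.32 = 0.6396.
New steady-state plasma level = baseline ÷ relative clearance = 56.8 / 0.6396 = 88.8 μg/mL.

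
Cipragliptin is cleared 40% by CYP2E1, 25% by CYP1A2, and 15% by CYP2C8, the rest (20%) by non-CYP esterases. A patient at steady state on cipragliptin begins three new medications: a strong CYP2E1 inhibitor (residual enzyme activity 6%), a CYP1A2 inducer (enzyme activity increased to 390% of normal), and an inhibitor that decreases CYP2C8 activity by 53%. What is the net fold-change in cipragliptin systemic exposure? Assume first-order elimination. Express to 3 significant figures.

CYP2E1: 0.4 × 0.06 = 0.024
CYP1A2: 0.25 × 3.9 = 0.975
CYP2C8: 0.15 × 0.47 = 0.0705
Other: 0.2 (unchanged)
Relative clearance = 0.024 + 0.975 + 0.0705 + 0.2 = 1.2695.
Net systemic exposure ratio = 1 / 1.2695 = 0.788.

0.788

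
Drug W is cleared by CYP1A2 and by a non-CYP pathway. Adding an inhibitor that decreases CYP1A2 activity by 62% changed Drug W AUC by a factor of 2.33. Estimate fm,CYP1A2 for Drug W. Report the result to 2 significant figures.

0.92

Let x = fm,CYP1A2. Because AUC ∝ 1/CL, relative clearance fell to 1/2.33 = 0.4292.
Setting x·0.38 + (1 − x) = 0.4292 and solving: x = (0.4292 − 1)/(0.38 − 1) = 0.92.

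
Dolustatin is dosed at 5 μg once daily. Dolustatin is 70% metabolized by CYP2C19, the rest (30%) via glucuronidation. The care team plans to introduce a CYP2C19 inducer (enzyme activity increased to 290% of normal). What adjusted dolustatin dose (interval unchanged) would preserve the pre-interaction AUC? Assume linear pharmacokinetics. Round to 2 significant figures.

12 μg

CYP2C19: 0.7 × 2.9 = 2.03
Other: 0.3 (unchanged)
New clearance relative to baseline: 2.03 + 0.3 = 2.33.
To maintain the same steady-state level, dose must scale with clearance: new dose = 5 × 2.33 = 12 μg.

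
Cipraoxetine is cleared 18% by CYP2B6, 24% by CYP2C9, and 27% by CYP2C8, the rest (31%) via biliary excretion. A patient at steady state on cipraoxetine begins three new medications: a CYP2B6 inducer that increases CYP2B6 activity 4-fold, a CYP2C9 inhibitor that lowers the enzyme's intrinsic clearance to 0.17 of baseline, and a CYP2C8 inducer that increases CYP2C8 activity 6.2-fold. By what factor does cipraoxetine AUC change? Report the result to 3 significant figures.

The CYP2B6 pathway (18% of clearance) increases to 4× activity: 0.18 × 4 = 0.72.
The CYP2C9 pathway (24% of clearance) drops to 0.17× activity: 0.24 × 0.17 = 0.0408.
The CYP2C8 pathway (27% of clearance) increases to 6.2× activity: 0.27 × 6.2 = 1.674.
Non-CYP routes (31%) are unchanged.
Relative clearance = 0.72 + 0.0408 + 1.674 + 0.31 = 2.7448.
Net AUC ratio = 1 / 2.7448 = 0.364.

0.364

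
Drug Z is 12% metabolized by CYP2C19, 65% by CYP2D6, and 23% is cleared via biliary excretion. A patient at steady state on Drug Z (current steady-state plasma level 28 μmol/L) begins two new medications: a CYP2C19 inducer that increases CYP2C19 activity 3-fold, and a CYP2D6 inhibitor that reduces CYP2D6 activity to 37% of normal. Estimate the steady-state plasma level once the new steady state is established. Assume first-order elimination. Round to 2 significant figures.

34 μmol/L

The CYP2C19 pathway (12% of clearance) increases to 3× activity: 0.12 × 3 = 0.36.
The CYP2D6 pathway (65% of clearance) falls to 0.37× activity: 0.65 × 0.37 = 0.2405.
The remaining 23% of clearance is unaffected.
CL_new/CL_old = 0.36 + 0.2405 + 0.23 = 0.8305.
Steady-state plasma level ∝ 1/CL: new value = 28 / 0.8305 = 34 μmol/L.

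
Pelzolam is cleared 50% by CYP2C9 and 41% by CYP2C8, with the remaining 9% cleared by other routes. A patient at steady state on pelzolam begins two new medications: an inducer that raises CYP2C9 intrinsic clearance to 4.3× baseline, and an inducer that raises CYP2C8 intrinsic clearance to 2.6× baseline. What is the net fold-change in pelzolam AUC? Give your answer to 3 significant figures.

The CYP2C9 pathway (50% of clearance) increases to 4.3× activity: 0.5 × 4.3 = 2.15.
The CYP2C8 pathway (41% of clearance) increases to 2.6× activity: 0.41 × 2.6 = 1.066.
Non-CYP routes (9%) are unchanged.
CL_new/CL_old = 2.15 + 1.066 + 0.09 = 3.306.
AUC ∝ 1/CL: fold-change = 1 / 3.306 = 0.302.

0.302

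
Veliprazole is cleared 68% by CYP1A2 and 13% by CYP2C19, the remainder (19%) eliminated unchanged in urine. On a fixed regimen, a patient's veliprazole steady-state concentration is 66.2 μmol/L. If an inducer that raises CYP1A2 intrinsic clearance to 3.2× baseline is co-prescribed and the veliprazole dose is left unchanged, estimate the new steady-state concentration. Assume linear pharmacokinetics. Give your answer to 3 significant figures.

26.5 μmol/L

The CYP1A2 pathway (68% of clearance) rises to 3.2× activity: 0.68 × 3.2 = 2.176.
CYP2C19 (13%) and the residual 19% are unaffected.
CL_new/CL_old = 2.176 + 0.13 + 0.19 = 2.496.
With dosing unchanged, steady-state concentration scales as 1/CL: 66.2 / 2.496 = 26.5 μmol/L.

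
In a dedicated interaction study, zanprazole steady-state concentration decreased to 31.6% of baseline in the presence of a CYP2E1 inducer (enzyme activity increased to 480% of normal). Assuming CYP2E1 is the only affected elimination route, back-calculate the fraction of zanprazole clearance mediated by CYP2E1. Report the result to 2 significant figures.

0.57

Write x for the fraction cleared via CYP2E1. The observed steady-state concentration change means clearance rose to 1/0.316 = 3.165 of baseline.
Setting x·4.8 + (1 − x) = 3.165 and solving: x = (3.165 − 1)/(4.8 − 1) = 0.57.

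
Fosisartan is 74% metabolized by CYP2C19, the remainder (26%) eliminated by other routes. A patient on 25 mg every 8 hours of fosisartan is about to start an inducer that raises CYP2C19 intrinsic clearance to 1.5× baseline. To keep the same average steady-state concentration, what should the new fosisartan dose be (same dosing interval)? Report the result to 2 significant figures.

34 mg

The CYP2C19 pathway (74% of clearance) rises to 1.5× activity: 0.74 × 1.5 = 1.11.
Non-CYP routes (26%) are unchanged.
Relative clearance = 1.11 + 0.26 = 1.37.
Exposure is unchanged when dose changes in proportion to clearance. New dose = 25 mg × 1.37 = 34 mg.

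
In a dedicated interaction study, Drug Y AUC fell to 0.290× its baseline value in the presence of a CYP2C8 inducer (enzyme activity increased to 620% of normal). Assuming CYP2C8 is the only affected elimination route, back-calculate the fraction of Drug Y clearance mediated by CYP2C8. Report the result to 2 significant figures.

0.47

CL'/CL = 1 / 0.290 = 3.448
6.2·fm + (1 − fm) = 3.448
fm = (3.448 − 1) / (6.2 − 1) = 0.47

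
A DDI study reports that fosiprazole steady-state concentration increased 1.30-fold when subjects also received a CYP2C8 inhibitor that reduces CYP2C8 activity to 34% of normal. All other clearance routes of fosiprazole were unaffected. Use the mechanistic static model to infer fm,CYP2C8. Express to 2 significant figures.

Write x for the fraction cleared via CYP2C8. The observed steady-state concentration change means clearance fell to 1/1.30 = 0.7692 of baseline.
Only the CYP2C8 route changed, so 0.7692 = x·0.34 + (1 − x), giving x = 0.35.

0.35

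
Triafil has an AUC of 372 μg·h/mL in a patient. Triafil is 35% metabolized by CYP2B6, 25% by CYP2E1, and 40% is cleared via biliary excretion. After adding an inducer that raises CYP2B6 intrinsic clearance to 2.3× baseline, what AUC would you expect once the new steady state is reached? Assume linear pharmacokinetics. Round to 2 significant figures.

2.6 × 10² μg·h/mL

The CYP2B6 pathway (35% of clearance) is boosted to 2.3× activity: 0.35 × 2.3 = 0.805.
CYP2E1 (25%) and the residual 40% are unaffected.
New clearance relative to baseline: 0.805 + 0.25 + 0.4 = 1.455.
AUC ∝ 1/CL, so new value = 372 / 1.455 = 2.6 × 10² μg·h/mL.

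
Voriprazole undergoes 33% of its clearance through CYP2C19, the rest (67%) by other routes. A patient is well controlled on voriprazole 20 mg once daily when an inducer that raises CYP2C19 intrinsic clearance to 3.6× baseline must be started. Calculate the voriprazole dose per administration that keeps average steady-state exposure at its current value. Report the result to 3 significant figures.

37.2 mg

CYP2C19: 0.33 × 3.6 = 1.188
Other: 0.67 (unchanged)
New clearance relative to baseline: 1.188 + 0.67 = 1.858.
Css,avg = (dose rate)/CL, so holding Css fixed requires dose ∝ CL: 20 × 1.858 = 37.2 mg.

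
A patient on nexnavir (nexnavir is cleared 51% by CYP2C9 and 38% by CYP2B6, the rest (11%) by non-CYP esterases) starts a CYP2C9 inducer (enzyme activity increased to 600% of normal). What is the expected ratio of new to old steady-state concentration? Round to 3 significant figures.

The CYP2C9 pathway (51% of clearance) increases to 6× activity: 0.51 × 6 = 3.06.
CYP2B6 (38%) and the residual 11% are unaffected.
New clearance relative to baseline: 3.06 + 0.38 + 0.11 = 3.55.
Steady-state concentration ratio = CL_old/CL_new = 1 / 3.55 = 0.282.

0.282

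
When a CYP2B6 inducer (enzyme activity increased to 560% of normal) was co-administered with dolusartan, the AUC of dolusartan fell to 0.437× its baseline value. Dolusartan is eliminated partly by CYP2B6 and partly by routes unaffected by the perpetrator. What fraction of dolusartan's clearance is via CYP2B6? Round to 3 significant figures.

0.280

Let fm be the CYP2B6 fraction. New clearance relative to baseline = fm × 5.6 + (1 − fm).
AUC ratio = 1 / (new CL fraction), so new CL fraction = 1 / 0.437 = 2.288.
fm × 5.6 + 1 − fm = 2.288  ⇒  fm × (5.6 − 1) = 1.288  ⇒  fm = 0.280.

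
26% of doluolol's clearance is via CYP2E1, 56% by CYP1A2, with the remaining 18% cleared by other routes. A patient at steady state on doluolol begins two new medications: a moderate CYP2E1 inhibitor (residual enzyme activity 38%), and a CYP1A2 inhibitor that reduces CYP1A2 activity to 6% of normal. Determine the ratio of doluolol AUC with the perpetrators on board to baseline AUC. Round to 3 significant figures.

3.20

CYP2E1: 0.26 × 0.38 = 0.0988
CYP1A2: 0.56 × 0.06 = 0.0336
Other: 0.18 (unchanged)
CL_new/CL_old = 0.0988 + 0.0336 + 0.18 = 0.3124.
Because AUC varies inversely with clearance, the combined effect is 1 / 0.3124 = 3.20.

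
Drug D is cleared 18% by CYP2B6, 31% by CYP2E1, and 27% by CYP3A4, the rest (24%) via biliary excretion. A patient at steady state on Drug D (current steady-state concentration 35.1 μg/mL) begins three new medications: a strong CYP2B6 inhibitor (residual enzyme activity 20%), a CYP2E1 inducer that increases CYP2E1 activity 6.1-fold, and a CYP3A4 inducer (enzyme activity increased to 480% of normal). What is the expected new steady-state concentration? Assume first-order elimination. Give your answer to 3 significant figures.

10.1 μg/mL

The CYP2B6 pathway (18% of clearance) falls to 0.2× activity: 0.18 × 0.2 = 0.036.
The CYP2E1 pathway (31% of clearance) is boosted to 6.1× activity: 0.31 × 6.1 = 1.891.
The CYP3A4 pathway (27% of clearance) is boosted to 4.8× activity: 0.27 × 4.8 = 1.296.
The remaining 24% of clearance is unaffected.
Relative clearance = 0.036 + 1.891 + 1.296 + 0.24 = 3.463.
Steady-state concentration ∝ 1/CL: new value = 35.1 / 3.463 = 10.1 μg/mL.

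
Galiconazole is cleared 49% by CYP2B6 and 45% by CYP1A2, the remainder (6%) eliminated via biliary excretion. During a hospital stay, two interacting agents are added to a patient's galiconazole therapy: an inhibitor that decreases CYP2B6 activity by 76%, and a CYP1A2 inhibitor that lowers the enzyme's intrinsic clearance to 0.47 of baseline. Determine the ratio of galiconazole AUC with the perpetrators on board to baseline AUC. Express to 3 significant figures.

2.57

CYP2B6: 0.49 × 0.24 = 0.1176
CYP1A2: 0.45 × 0.47 = 0.2115
Other: 0.06 (unchanged)
Relative clearance = 0.1176 + 0.2115 + 0.06 = 0.3891.
Net AUC ratio = 1 / 0.3891 = 2.57.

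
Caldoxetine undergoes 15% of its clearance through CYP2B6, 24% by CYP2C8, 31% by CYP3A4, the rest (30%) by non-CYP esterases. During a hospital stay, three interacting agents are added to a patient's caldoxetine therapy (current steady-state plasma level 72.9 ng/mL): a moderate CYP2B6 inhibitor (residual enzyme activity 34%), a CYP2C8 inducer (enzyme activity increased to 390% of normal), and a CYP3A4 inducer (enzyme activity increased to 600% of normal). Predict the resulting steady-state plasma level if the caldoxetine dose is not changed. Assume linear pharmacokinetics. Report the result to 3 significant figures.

The CYP2B6 pathway (15% of clearance) is reduced to 0.34× activity: 0.15 × 0.34 = 0.051.
The CYP2C8 pathway (24% of clearance) is boosted to 3.9× activity: 0.24 × 3.9 = 0.936.
The CYP3A4 pathway (31% of clearance) increases to 6× activity: 0.31 × 6 = 1.86.
Non-CYP routes (30%) are unchanged.
CL_new/CL_old = 0.051 + 0.936 + 1.86 + 0.3 = 3.147.
Dividing the baseline by the relative clearance: 72.9 / 3.147 = 23.2 ng/mL.

23.2 ng/mL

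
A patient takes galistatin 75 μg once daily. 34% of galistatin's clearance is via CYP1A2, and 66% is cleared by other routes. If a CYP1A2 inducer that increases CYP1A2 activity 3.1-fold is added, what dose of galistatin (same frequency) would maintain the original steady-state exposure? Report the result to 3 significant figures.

129 μg

The CYP1A2 pathway (34% of clearance) rises to 3.1× activity: 0.34 × 3.1 = 1.054.
The remaining 66% of clearance is unaffected.
New clearance relative to baseline: 1.054 + 0.66 = 1.714.
Exposure is unchanged when dose changes in proportion to clearance. New dose = 75 μg × 1.714 = 129 μg.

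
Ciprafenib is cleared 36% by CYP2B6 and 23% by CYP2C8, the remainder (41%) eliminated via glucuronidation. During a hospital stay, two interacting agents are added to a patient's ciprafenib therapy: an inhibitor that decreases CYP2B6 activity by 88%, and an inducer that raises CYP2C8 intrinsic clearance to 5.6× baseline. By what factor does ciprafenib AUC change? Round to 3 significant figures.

0.574

CYP2B6: 0.36 × 0.12 = 0.0432
CYP2C8: 0.23 × 5.6 = 1.288
Other: 0.41 (unchanged)
New clearance relative to baseline: 0.0432 + 1.288 + 0.41 = 1.7412.
AUC ∝ 1/CL: fold-change = 1 / 1.7412 = 0.574.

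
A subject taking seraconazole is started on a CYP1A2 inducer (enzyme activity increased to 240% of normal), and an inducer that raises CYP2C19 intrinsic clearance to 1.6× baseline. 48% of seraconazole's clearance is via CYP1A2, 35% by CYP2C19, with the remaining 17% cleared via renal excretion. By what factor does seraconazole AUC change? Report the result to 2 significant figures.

0.53

The CYP1A2 pathway (48% of clearance) rises to 2.4× activity: 0.48 × 2.4 = 1.152.
The CYP2C19 pathway (35% of clearance) increases to 1.6× activity: 0.35 × 1.6 = 0.56.
The remaining 17% of clearance is unaffected.
CL_new/CL_old = 1.152 + 0.56 + 0.17 = 1.882.
AUC ∝ 1/CL: fold-change = 1 / 1.882 = 0.53.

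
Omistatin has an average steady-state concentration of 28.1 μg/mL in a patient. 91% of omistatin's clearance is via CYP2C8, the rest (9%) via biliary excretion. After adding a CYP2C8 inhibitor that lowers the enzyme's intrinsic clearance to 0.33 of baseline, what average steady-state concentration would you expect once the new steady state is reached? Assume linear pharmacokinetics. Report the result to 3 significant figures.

72.0 μg/mL

The CYP2C8 pathway (91% of clearance) drops to 0.33× activity: 0.91 × 0.33 = 0.3003.
Non-CYP routes (9%) are unchanged.
New clearance relative to baseline: 0.3003 + 0.09 = 0.3903.
New average steady-state concentration = baseline ÷ relative clearance = 28.1 / 0.3903 = 72.0 μg/mL.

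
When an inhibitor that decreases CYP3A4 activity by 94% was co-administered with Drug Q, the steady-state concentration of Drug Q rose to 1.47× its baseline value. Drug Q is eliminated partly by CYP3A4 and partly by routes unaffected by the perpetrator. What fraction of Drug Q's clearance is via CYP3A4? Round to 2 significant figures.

0.34

Let x = fm,CYP3A4. Because steady-state concentration ∝ 1/CL, relative clearance fell to 1/1.47 = 0.6803.
Setting x·0.06 + (1 − x) = 0.6803 and solving: x = (0.6803 − 1)/(0.06 − 1) = 0.34.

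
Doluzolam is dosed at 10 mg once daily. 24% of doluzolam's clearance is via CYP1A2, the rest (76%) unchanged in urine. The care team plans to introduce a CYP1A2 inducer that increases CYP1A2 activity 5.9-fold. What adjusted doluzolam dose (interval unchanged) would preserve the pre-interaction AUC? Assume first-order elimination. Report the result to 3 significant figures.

The CYP1A2 pathway (24% of clearance) increases to 5.9× activity: 0.24 × 5.9 = 1.416.
Non-CYP routes (76%) are unchanged.
New clearance relative to baseline: 1.416 + 0.76 = 2.176.
Exposure is unchanged when dose changes in proportion to clearance. New dose = 10 mg × 2.176 = 21.8 mg.

21.8 mg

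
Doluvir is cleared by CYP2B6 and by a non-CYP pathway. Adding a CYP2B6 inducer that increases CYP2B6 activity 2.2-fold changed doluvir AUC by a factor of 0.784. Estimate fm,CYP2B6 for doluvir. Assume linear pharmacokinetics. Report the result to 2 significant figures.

Call the CYP2B6 fraction fm. After the interaction, CL_new/CL_old = fm × 2.2 + (1 − fm).
AUC ratio = 1 / (new CL fraction), so new CL fraction = 1 / 0.784 = 1.276.
fm × 2.2 + 1 − fm = 1.276  ⇒  fm × (2.2 − 1) = 0.2755  ⇒  fm = 0.23.

0.23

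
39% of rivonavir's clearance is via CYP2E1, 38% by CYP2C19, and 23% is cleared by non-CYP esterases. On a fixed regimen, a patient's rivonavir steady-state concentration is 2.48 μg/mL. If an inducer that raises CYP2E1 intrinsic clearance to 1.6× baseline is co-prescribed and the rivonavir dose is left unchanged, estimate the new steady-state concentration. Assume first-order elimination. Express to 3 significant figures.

2.01 μg/mL

CYP2E1: 0.39 × 1.6 = 0.624
CYP2C19: 0.38 (unchanged)
Other: 0.23 (unchanged)
CL_new/CL_old = 0.624 + 0.38 + 0.23 = 1.234.
Steady-state concentration ∝ 1/CL, so new value = 2.48 / 1.234 = 2.01 μg/mL.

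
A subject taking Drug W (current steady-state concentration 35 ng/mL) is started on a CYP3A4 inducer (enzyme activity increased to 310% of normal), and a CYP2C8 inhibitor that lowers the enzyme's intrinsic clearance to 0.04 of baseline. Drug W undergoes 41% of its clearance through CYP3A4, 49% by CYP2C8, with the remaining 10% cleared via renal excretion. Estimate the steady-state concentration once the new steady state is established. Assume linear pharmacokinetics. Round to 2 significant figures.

The CYP3A4 pathway (41% of clearance) rises to 3.1× activity: 0.41 × 3.1 = 1.271.
The CYP2C8 pathway (49% of clearance) falls to 0.04× activity: 0.49 × 0.04 = 0.0196.
Non-CYP routes (10%) are unchanged.
New clearance relative to baseline: 1.271 + 0.0196 + 0.1 = 1.3906.
Dividing the baseline by the relative clearance: 35 / 1.3906 = 25 ng/mL.

25 ng/mL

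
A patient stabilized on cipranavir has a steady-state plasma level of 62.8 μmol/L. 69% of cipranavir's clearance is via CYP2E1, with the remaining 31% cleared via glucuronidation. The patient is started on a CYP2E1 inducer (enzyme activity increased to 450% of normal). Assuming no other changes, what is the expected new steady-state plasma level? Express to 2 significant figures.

The CYP2E1 pathway (69% of clearance) rises to 4.5× activity: 0.69 × 4.5 = 3.105.
Non-CYP routes (31%) are unchanged.
New clearance relative to baseline: 3.105 + 0.31 = 3.415.
New steady-state plasma level = baseline ÷ relative clearance = 62.8 / 3.415 = 18 μmol/L.

18 μmol/L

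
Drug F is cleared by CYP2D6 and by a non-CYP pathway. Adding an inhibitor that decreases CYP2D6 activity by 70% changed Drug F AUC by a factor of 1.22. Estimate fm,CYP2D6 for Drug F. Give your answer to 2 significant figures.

Let fm be the CYP2D6 fraction. New clearance relative to baseline = fm × 0.3 + (1 − fm).
AUC ratio = 1 / (new CL fraction), so new CL fraction = 1 / 1.22 = 0.8197.
fm × 0.3 + 1 − fm = 0.8197  ⇒  fm × (0.3 − 1) = −0.1803  ⇒  fm = 0.26.

0.26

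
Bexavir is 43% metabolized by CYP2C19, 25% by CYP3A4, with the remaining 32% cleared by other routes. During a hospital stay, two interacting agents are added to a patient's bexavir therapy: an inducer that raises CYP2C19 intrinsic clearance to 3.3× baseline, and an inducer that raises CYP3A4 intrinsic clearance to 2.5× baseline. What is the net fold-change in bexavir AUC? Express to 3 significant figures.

0.423

The CYP2C19 pathway (43% of clearance) increases to 3.3× activity: 0.43 × 3.3 = 1.419.
The CYP3A4 pathway (25% of clearance) is boosted to 2.5× activity: 0.25 × 2.5 = 0.625.
The remaining 32% of clearance is unaffected.
New clearance relative to baseline: 1.419 + 0.625 + 0.32 = 2.364.
Because AUC varies inversely with clearance, the combined effect is 1 / 2.364 = 0.423.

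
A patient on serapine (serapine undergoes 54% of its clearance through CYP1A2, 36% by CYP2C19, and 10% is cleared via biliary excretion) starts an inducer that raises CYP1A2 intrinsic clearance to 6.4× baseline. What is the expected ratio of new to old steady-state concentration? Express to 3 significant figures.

The CYP1A2 pathway (54% of clearance) rises to 6.4× activity: 0.54 × 6.4 = 3.456.
CYP2C19 (36%) and the residual 10% are unaffected.
New clearance relative to baseline: 3.456 + 0.36 + 0.1 = 3.916.
Since steady-state concentration ∝ 1/CL, the ratio is 1 / 3.916 = 0.255.

0.255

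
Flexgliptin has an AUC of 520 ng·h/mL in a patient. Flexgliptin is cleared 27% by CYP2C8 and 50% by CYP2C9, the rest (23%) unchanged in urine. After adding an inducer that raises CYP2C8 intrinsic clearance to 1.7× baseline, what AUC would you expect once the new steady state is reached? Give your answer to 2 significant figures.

4.4 × 10² ng·h/mL

CYP2C8: 0.27 × 1.7 = 0.459
CYP2C9: 0.5 (unchanged)
Other: 0.23 (unchanged)
Relative clearance = 0.459 + 0.5 + 0.23 = 1.189.
New AUC = baseline ÷ relative clearance = 520 / 1.189 = 4.4 × 10² ng·h/mL.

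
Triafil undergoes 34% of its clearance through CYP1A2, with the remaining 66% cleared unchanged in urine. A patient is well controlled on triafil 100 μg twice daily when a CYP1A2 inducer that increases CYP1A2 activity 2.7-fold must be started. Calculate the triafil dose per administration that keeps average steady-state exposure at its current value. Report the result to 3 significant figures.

CYP1A2: 0.34 × 2.7 = 0.918
Other: 0.66 (unchanged)
CL_new/CL_old = 0.918 + 0.66 = 1.578.
Exposure is unchanged when dose changes in proportion to clearance. New dose = 100 μg × 1.578 = 158 μg.

158 μg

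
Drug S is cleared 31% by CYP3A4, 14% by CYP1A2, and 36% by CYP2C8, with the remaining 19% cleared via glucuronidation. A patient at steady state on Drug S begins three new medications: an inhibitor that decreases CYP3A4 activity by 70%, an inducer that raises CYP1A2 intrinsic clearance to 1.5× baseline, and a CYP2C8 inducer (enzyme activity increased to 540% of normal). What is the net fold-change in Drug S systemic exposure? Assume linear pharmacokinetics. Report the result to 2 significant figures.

0.41

CYP3A4: 0.31 × 0.3 = 0.093
CYP1A2: 0.14 × 1.5 = 0.21
CYP2C8: 0.36 × 5.4 = 1.944
Other: 0.19 (unchanged)
CL_new/CL_old = 0.093 + 0.21 + 1.944 + 0.19 = 2.437.
Net systemic exposure ratio = 1 / 2.437 = 0.41.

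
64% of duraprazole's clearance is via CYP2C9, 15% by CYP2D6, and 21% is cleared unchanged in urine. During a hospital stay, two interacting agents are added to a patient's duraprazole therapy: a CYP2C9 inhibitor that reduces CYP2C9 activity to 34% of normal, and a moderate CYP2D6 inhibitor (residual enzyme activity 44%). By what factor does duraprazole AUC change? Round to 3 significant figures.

The CYP2C9 pathway (64% of clearance) is reduced to 0.34× activity: 0.64 × 0.34 = 0.2176.
The CYP2D6 pathway (15% of clearance) drops to 0.44× activity: 0.15 × 0.44 = 0.066.
The remaining 21% of clearance is unaffected.
New clearance relative to baseline: 0.2176 + 0.066 + 0.21 = 0.4936.
AUC ∝ 1/CL: fold-change = 1 / 0.4936 = 2.03.

2.03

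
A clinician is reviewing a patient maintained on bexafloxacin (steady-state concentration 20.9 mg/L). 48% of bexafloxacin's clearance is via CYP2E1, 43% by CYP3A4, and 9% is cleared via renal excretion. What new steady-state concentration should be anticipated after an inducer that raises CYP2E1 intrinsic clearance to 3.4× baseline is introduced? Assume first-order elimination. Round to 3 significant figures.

9.71 mg/L

CYP2E1: 0.48 × 3.4 = 1.632
CYP3A4: 0.43 (unchanged)
Other: 0.09 (unchanged)
CL_new/CL_old = 1.632 + 0.43 + 0.09 = 2.152.
New steady-state concentration = baseline ÷ relative clearance = 20.9 / 2.152 = 9.71 mg/L.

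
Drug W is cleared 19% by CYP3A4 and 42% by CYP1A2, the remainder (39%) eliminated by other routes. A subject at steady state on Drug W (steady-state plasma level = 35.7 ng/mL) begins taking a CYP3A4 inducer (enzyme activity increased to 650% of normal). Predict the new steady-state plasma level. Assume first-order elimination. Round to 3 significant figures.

The CYP3A4 pathway (19% of clearance) rises to 6.5× activity: 0.19 × 6.5 = 1.235.
CYP1A2 (42%) and the residual 39% are unaffected.
New clearance relative to baseline: 1.235 + 0.42 + 0.39 = 2.045.
New steady-state plasma level = baseline ÷ relative clearance = 35.7 / 2.045 = 17.5 ng/mL.

17.5 ng/mL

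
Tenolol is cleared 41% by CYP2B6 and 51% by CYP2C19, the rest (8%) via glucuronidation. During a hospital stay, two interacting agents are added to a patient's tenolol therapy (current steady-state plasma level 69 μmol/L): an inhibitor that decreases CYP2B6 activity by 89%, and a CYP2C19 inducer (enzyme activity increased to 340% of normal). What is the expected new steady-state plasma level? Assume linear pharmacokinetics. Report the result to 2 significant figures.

The CYP2B6 pathway (41% of clearance) falls to 0.11× activity: 0.41 × 0.11 = 0.0451.
The CYP2C19 pathway (51% of clearance) increases to 3.4× activity: 0.51 × 3.4 = 1.734.
Non-CYP routes (8%) are unchanged.
CL_new/CL_old = 0.0451 + 1.734 + 0.08 = 1.8591.
Steady-state plasma level ∝ 1/CL: new value = 69 / 1.8591 = 37 μmol/L.

37 μmol/L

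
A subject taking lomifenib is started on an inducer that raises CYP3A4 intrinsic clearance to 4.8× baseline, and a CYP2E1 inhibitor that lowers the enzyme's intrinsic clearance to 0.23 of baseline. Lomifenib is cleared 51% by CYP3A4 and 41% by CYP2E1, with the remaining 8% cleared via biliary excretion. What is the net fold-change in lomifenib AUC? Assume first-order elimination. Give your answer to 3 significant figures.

The CYP3A4 pathway (51% of clearance) is boosted to 4.8× activity: 0.51 × 4.8 = 2.448.
The CYP2E1 pathway (41% of clearance) is reduced to 0.23× activity: 0.41 × 0.23 = 0.0943.
The remaining 8% of clearance is unaffected.
Relative clearance = 2.448 + 0.0943 + 0.08 = 2.6223.
AUC ∝ 1/CL: fold-change = 1 / 2.6223 = 0.381.

0.381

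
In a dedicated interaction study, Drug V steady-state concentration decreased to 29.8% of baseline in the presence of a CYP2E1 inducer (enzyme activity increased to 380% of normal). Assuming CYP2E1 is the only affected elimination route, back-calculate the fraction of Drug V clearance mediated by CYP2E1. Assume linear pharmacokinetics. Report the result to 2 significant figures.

0.84

Write x for the fraction cleared via CYP2E1. The observed steady-state concentration change means clearance rose to 1/0.298 = 3.356 of baseline.
Only the CYP2E1 route changed, so 3.356 = x·3.8 + (1 − x), giving x = 0.84.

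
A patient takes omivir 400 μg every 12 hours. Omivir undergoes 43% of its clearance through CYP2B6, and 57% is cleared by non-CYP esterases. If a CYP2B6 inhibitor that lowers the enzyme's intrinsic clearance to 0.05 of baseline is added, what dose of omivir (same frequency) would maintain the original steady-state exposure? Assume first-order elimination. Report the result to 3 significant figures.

237 μg

The CYP2B6 pathway (43% of clearance) is reduced to 0.05× activity: 0.43 × 0.05 = 0.0215.
Non-CYP routes (57%) are unchanged.
Relative clearance = 0.0215 + 0.57 = 0.5915.
Css,avg = (dose rate)/CL, so holding Css fixed requires dose ∝ CL: 400 × 0.5915 = 237 μg.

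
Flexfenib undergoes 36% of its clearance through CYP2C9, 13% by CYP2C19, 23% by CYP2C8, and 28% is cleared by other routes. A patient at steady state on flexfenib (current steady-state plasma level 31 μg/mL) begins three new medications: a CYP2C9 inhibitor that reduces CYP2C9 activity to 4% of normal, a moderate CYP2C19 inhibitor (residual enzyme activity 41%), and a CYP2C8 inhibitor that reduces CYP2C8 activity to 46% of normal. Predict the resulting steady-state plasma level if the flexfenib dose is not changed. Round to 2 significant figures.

The CYP2C9 pathway (36% of clearance) drops to 0.04× activity: 0.36 × 0.04 = 0.0144.
The CYP2C19 pathway (13% of clearance) drops to 0.41× activity: 0.13 × 0.41 = 0.0533.
The CYP2C8 pathway (23% of clearance) is reduced to 0.46× activity: 0.23 × 0.46 = 0.1058.
Non-CYP routes (28%) are unchanged.
CL_new/CL_old = 0.0144 + 0.0533 + 0.1058 + 0.28 = 0.4535.
Steady-state plasma level ∝ 1/CL: new value = 31 / 0.4535 = 68 μg/mL.

68 μg/mL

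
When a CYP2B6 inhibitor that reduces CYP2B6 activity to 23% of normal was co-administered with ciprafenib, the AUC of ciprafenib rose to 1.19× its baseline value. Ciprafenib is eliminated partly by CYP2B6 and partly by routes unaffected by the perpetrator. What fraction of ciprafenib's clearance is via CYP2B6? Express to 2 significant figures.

CL'/CL = 1 / 1.19 = 0.8403
0.23·fm + (1 − fm) = 0.8403
fm = (0.8403 − 1) / (0.23 − 1) = 0.21

0.21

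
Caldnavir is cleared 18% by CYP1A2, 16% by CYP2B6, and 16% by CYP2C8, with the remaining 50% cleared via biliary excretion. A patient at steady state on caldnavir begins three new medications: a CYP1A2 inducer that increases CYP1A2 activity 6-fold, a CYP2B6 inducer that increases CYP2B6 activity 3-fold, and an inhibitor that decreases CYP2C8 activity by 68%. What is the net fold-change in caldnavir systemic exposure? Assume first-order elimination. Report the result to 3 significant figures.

0.474

The CYP1A2 pathway (18% of clearance) is boosted to 6× activity: 0.18 × 6 = 1.08.
The CYP2B6 pathway (16% of clearance) increases to 3× activity: 0.16 × 3 = 0.48.
The CYP2C8 pathway (16% of clearance) is reduced to 0.32× activity: 0.16 × 0.32 = 0.0512.
The remaining 50% of clearance is unaffected.
Relative clearance = 1.08 + 0.48 + 0.0512 + 0.5 = 2.1112.
Net systemic exposure ratio = 1 / 2.1112 = 0.474.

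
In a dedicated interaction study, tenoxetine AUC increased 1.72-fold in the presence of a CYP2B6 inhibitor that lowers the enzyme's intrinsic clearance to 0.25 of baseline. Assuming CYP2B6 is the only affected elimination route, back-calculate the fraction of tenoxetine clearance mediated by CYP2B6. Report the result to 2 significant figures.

0.56

CL'/CL = 1 / 1.72 = 0.5814
0.25·fm + (1 − fm) = 0.5814
fm = (0.5814 − 1) / (0.25 − 1) = 0.56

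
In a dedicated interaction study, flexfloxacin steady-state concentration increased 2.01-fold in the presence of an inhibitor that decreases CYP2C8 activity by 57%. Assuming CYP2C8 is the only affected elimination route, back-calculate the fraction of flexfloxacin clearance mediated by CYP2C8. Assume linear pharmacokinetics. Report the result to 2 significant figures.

Call the CYP2C8 fraction fm. After the interaction, CL_new/CL_old = fm × 0.43 + (1 − fm).
Steady-state concentration ratio = 1 / (new CL fraction), so new CL fraction = 1 / 2.01 = 0.4975.
fm × 0.43 + 1 − fm = 0.4975  ⇒  fm × (0.43 − 1) = −0.5025  ⇒  fm = 0.88.

0.88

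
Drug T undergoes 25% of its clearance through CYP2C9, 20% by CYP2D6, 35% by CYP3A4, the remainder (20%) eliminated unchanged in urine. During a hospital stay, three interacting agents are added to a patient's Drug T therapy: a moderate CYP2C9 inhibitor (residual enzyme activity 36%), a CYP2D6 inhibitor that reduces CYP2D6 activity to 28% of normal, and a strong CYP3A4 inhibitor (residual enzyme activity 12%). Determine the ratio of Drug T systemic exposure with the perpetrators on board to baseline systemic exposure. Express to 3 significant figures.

2.58

The CYP2C9 pathway (25% of clearance) is reduced to 0.36× activity: 0.25 × 0.36 = 0.09.
The CYP2D6 pathway (20% of clearance) drops to 0.28× activity: 0.2 × 0.28 = 0.056.
The CYP3A4 pathway (35% of clearance) falls to 0.12× activity: 0.35 × 0.12 = 0.042.
The remaining 20% of clearance is unaffected.
New clearance relative to baseline: 0.09 + 0.056 + 0.042 + 0.2 = 0.388.
Systemic exposure ∝ 1/CL: fold-change = 1 / 0.388 = 2.58.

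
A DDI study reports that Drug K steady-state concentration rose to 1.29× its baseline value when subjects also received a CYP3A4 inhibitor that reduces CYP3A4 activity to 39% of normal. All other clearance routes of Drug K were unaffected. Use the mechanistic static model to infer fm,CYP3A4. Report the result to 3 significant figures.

0.369

CL'/CL = 1 / 1.29 = 0.7752
0.39·fm + (1 − fm) = 0.7752
fm = (0.7752 − 1) / (0.39 − 1) = 0.369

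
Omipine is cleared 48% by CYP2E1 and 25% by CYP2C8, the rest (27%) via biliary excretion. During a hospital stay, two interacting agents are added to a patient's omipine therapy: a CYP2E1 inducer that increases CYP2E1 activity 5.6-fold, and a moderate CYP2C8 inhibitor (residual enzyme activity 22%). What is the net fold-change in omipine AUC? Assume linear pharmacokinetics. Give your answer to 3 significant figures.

The CYP2E1 pathway (48% of clearance) increases to 5.6× activity: 0.48 × 5.6 = 2.688.
The CYP2C8 pathway (25% of clearance) drops to 0.22× activity: 0.25 × 0.22 = 0.055.
The remaining 27% of clearance is unaffected.
CL_new/CL_old = 2.688 + 0.055 + 0.27 = 3.013.
Because AUC varies inversely with clearance, the combined effect is 1 / 3.013 = 0.332.

0.332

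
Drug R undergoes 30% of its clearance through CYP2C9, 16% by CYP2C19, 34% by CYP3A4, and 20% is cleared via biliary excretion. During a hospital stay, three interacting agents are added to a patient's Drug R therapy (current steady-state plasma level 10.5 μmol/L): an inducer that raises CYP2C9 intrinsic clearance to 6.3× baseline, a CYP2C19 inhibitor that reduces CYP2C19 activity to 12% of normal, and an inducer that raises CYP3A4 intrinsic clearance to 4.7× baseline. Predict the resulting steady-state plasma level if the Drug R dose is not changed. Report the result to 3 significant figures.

2.83 μmol/L

The CYP2C9 pathway (30% of clearance) is boosted to 6.3× activity: 0.3 × 6.3 = 1.89.
The CYP2C19 pathway (16% of clearance) drops to 0.12× activity: 0.16 × 0.12 = 0.0192.
The CYP3A4 pathway (34% of clearance) is boosted to 4.7× activity: 0.34 × 4.7 = 1.598.
The remaining 20% of clearance is unaffected.
CL_new/CL_old = 1.89 + 0.0192 + 1.598 + 0.2 = 3.7072.
New steady-state plasma level = 10.5 / 3.7072 = 2.83 μmol/L (concentration scales inversely with clearance).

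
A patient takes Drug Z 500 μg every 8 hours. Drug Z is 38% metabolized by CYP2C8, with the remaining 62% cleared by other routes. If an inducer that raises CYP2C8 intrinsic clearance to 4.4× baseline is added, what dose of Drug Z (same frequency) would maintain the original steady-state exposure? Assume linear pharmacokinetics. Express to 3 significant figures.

The CYP2C8 pathway (38% of clearance) increases to 4.4× activity: 0.38 × 4.4 = 1.672.
The remaining 62% of clearance is unaffected.
New clearance relative to baseline: 1.672 + 0.62 = 2.292.
Css,avg = (dose rate)/CL, so holding Css fixed requires dose ∝ CL: 500 × 2.292 = 1.15 × 10³ μg.

1.15 × 10³ μg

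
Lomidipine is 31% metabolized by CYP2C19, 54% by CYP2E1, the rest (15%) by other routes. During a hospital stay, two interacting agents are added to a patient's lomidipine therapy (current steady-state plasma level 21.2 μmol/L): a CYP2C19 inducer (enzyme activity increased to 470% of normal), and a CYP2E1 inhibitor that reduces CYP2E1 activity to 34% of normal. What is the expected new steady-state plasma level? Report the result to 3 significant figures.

11.8 μmol/L

CYP2C19: 0.31 × 4.7 = 1.457
CYP2E1: 0.54 × 0.34 = 0.1836
Other: 0.15 (unchanged)
New clearance relative to baseline: 1.457 + 0.1836 + 0.15 = 1.7906.
Dividing the baseline by the relative clearance: 21.2 / 1.7906 = 11.8 μmol/L.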